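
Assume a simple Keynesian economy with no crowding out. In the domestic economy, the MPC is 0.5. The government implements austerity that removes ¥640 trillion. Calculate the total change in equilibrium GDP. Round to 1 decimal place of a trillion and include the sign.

Spending multiplier = 1/(1 − MPC) = 1/(1 − 0.5) = 1/0.5 = 2.
ΔY = k × ΔG = (−¥640 trillion) / 0.5 = −¥1,280 trillion.

−¥1,280.0 trillion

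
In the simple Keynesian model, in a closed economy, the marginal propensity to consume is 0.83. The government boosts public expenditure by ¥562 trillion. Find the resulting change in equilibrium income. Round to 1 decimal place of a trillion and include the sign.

Government-spending multiplier = 1/(1 − MPC) = 1/(1 − 0.83) = 1/0.17 ≈ 5.882.
ΔY = k × ΔG = (+¥562 trillion) / 0.17 ≈ +¥3,305.9 trillion.

+¥3,305.9 trillion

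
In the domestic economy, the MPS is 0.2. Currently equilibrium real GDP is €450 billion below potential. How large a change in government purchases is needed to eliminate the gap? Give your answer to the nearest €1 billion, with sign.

+€90 billion

MPC = 1 − MPS = 1 − 0.2 = 0.8.
Spending multiplier = 1/(1 − MPC) = 1/(1 − 0.8) = 1/0.2 = 5.
Need ΔY = +€450 billion, so ΔG = ΔY/k = (+€450 billion) × 0.2 = +€90 billion.
The government should increase government purchases by €90 billion.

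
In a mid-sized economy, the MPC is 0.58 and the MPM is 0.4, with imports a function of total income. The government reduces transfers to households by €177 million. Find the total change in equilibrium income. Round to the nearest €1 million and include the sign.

−€125 million

The transfer change shifts disposable income by −€177 million, so first-round consumption changes by c·ΔTR = 0.58 × (−€177 million) = −€102.66 million.
Expenditure multiplier = 1/(1 − c + m) = 1/(1 − 0.58 + 0.4) = 1/0.82 ≈ 1.22.
The transfer multiplier is c × k ≈ 0.707, so ΔY = k × (c·ΔTR) = (−€102.66 million) / 0.82 ≈ −€125 million.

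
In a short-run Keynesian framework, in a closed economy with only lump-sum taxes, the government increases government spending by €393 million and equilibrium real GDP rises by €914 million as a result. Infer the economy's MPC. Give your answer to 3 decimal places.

Implied spending multiplier k = ΔY/ΔG = 914/393 ≈ 2.3257.
Since k = 1/(1 − MPC), MPC = 1 − 1/k = 1 − ΔG/ΔY = 1 − 393/914 ≈ 0.570.

0.570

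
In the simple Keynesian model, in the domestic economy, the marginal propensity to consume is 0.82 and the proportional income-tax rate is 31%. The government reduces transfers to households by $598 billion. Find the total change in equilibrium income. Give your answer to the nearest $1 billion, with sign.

The transfer change shifts disposable income by −$598 billion, so first-round consumption changes by c·ΔTR = 0.82 × (−$598 billion) = −$490.36 billion.
Expenditure multiplier = 1/(1 − c(1−t)) = 1/(1 − 0.82×0.69) = 1/0.4342 ≈ 2.303.
The transfer multiplier is c × k ≈ 1.889, so ΔY = k × (c·ΔTR) = (−$490.36 billion) / 0.4342 ≈ −$1,129 billion.

−$1,129 billion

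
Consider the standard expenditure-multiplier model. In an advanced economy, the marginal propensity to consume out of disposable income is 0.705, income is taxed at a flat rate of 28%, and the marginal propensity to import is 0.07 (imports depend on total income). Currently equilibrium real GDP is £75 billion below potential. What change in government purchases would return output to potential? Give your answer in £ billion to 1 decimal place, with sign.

Spending multiplier = 1/(1 − c(1−t) + m) = 1/(1 − 0.705×0.72 + 0.07) = 1/0.5624 ≈ 1.778.
Need ΔY = +£75 billion, so ΔG = ΔY/k = (+£75 billion) × 0.5624 ≈ +£42.2 billion.
The government should increase government purchases by £42.2 billion.

+£42.2 billion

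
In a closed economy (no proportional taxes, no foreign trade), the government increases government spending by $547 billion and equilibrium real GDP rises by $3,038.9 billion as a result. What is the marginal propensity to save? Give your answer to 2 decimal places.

Implied spending multiplier k = ΔY/ΔG = 3,038.9/547 ≈ 5.5556.
Since k = 1/(1 − MPC), MPC = 1 − 1/k = 1 − ΔG/ΔY = 1 − 547/3,038.9 ≈ 0.82.
MPS = 1 − MPC = 0.18.

0.18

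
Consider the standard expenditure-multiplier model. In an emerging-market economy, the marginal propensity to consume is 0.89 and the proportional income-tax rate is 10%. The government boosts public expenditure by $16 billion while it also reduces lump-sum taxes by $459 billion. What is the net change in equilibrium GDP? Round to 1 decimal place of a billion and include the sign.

+$2,133.2 billion

Expenditure multiplier = 1/(1 − c(1−t)) = 1/(1 − 0.89×0.9) = 1/0.199 ≈ 5.025.
ΔG contributes k·ΔG = (+$16 billion) / 0.199 ≈ +$80.4 billion.
ΔT of −$459 billion changes first-round spending by −c·ΔT = +$408.51 billion, contributing k·(−c·ΔT) = (+$408.51 billion) / 0.199 ≈ +$2,052.8 billion.
Net ΔY = k(ΔG − c·ΔT) = (+$424.51 billion) / 0.199 ≈ +$2,133.2 billion.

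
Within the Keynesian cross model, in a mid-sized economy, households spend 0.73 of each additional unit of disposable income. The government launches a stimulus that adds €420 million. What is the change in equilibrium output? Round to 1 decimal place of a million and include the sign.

+€1,555.6 million

Expenditure multiplier = 1/(1 − MPC) = 1/(1 − 0.73) = 1/0.27 ≈ 3.704.
ΔY = k × ΔG = (+€420 million) / 0.27 ≈ +€1,555.6 million.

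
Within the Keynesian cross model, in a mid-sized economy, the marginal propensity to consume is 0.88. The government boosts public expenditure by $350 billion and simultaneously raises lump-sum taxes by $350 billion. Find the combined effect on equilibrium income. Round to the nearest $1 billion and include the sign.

+$350 billion

Expenditure multiplier = 1/(1 − MPC) = 1/(1 − 0.88) = 1/0.12 ≈ 8.333.
ΔG contributes k·ΔG = (+$350 billion) / 0.12 ≈ +$2,916.7 billion.
ΔT of +$350 billion changes first-round spending by −c·ΔT = −$308 billion, contributing k·(−c·ΔT) = (−$308 billion) / 0.12 ≈ −$2,566.7 billion.
With ΔG = ΔT and no other leakages, the balanced-budget multiplier is 1, so ΔY = ΔG = +$350 billion.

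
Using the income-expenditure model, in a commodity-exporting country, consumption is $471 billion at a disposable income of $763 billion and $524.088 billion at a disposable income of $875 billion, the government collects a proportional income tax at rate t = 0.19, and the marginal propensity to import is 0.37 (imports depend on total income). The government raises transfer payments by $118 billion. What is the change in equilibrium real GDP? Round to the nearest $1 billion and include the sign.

+$57 billion

MPC = ΔC/ΔYd = (524.088 − 471)/(875 − 763) = 53.088/112 = 0.474.
The transfer change shifts disposable income by +$118 billion, so first-round consumption changes by c·ΔTR = 0.474 × (+$118 billion) = +$55.932 billion.
Expenditure multiplier = 1/(1 − c(1−t) + m) = 1/(1 − 0.474×0.81 + 0.37) = 1/0.98606 ≈ 1.014.
The transfer multiplier is c × k ≈ 0.481, so ΔY = k × (c·ΔTR) = (+$55.932 billion) / 0.98606 ≈ +$57 billion.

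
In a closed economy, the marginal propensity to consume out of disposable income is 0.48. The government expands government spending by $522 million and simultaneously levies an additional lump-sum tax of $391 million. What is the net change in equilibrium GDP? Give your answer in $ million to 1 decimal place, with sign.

+$642.9 million

Expenditure multiplier = 1/(1 − MPC) = 1/(1 − 0.48) = 1/0.52 ≈ 1.923.
ΔG contributes k·ΔG = (+$522 million) / 0.52 ≈ +$1,003.8 million.
ΔT of +$391 million changes first-round spending by −c·ΔT = −$187.68 million, contributing k·(−c·ΔT) = (−$187.68 million) / 0.52 ≈ −$360.9 million.
Net ΔY = k(ΔG − c·ΔT) = (+$334.32 million) / 0.52 ≈ +$642.9 million.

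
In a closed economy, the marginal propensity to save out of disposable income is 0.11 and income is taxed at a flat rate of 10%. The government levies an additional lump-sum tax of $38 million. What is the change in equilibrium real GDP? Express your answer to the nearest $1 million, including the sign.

MPC = 1 − MPS = 1 − 0.11 = 0.89.
A lump-sum tax change of +$38 million shifts disposable income by −$38 million; first-round consumption changes by −c × ΔT = −0.89 × (+$38 million) = −$33.82 million.
Expenditure multiplier = 1/(1 − c(1−t)) = 1/(1 − 0.89×0.9) = 1/0.199 ≈ 5.025.
The tax multiplier is −c × k ≈ −4.472, so ΔY = k × (−c·ΔT) = (−$33.82 million) / 0.199 ≈ −$170 million.

−$170 million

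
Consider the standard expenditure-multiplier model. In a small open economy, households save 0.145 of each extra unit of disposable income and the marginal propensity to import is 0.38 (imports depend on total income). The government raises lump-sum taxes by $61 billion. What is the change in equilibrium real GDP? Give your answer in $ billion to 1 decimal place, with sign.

MPC = 1 − MPS = 1 − 0.145 = 0.855.
A lump-sum tax change of +$61 billion shifts disposable income by −$61 billion; first-round consumption changes by −c × ΔT = −0.855 × (+$61 billion) = −$52.155 billion.
Expenditure multiplier = 1/(1 − c + m) = 1/(1 − 0.855 + 0.38) = 1/0.525 ≈ 1.905.
The tax multiplier is −c × k ≈ −1.629, so ΔY = k × (−c·ΔT) = (−$52.155 billion) / 0.525 ≈ −$99.3 billion.

−$99.3 billion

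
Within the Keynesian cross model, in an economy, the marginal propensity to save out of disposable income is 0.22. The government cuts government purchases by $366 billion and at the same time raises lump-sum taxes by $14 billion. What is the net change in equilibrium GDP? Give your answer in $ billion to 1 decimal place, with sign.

MPC = 1 − MPS = 1 − 0.22 = 0.78.
Expenditure multiplier = 1/(1 − MPC) = 1/(1 − 0.78) = 1/0.22 ≈ 4.545.
ΔG contributes k·ΔG = (−$366 billion) / 0.22 ≈ −$1,663.6 billion.
ΔT of +$14 billion changes first-round spending by −c·ΔT = −$10.92 billion, contributing k·(−c·ΔT) = (−$10.92 billion) / 0.22 ≈ −$49.6 billion.
Net ΔY = k(ΔG − c·ΔT) = (−$376.92 billion) / 0.22 ≈ −$1,713.3 billion.

−$1,713.3 billion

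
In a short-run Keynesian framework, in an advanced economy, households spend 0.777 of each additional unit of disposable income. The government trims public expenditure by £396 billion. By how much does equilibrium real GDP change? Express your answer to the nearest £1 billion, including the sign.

Spending multiplier = 1/(1 − MPC) = 1/(1 − 0.777) = 1/0.223 ≈ 4.484.
ΔY = k × ΔG = (−£396 billion) / 0.223 ≈ −£1,776 billion.

−£1,776 billion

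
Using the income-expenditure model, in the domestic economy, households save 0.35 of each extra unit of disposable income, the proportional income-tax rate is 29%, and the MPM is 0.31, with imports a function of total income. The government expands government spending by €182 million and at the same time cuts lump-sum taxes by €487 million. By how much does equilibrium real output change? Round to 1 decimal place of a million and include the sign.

+€587.6 million

MPC = 1 − MPS = 1 − 0.35 = 0.65.
Expenditure multiplier = 1/(1 − c(1−t) + m) = 1/(1 − 0.65×0.71 + 0.31) = 1/0.8485 ≈ 1.179.
ΔG contributes k·ΔG = (+€182 million) / 0.8485 ≈ +€214.5 million.
ΔT of −€487 million changes first-round spending by −c·ΔT = +€316.55 million, contributing k·(−c·ΔT) = (+€316.55 million) / 0.8485 ≈ +€373.1 million.
Net ΔY = k(ΔG − c·ΔT) = (+€498.55 million) / 0.8485 ≈ +€587.6 million.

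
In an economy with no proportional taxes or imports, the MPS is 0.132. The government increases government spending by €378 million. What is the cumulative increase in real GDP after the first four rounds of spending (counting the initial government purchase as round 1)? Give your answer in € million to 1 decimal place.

€1,238.1 million

MPC = 1 − MPS = 1 − 0.132 = 0.868.
Round 1 adds ΔG = €378 million; each later round is MPC = 0.868 times the previous.
After 4 rounds: 378 + 328.104 + 284.794272 + 247.201428096 = ΔG·(1 − c^4)/(1 − c) = 378 × (1 − 0.567647723776)/0.132 ≈ €1,238.1 million.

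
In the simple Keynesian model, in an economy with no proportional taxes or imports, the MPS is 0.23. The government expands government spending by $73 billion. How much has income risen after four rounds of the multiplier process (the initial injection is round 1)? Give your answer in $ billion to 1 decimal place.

MPC = 1 − MPS = 1 − 0.23 = 0.77.
Round 1 adds ΔG = $73 billion; each later round is MPC = 0.77 times the previous.
After 4 rounds: 73 + 56.21 + 43.2817 + 33.326909 = ΔG·(1 − c^4)/(1 − c) = 73 × (1 − 0.35153041)/0.23 ≈ $205.8 billion.

$205.8 billion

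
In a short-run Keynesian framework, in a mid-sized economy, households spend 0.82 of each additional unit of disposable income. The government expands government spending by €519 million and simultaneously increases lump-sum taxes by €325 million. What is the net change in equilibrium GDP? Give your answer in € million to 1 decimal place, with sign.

Expenditure multiplier = 1/(1 − MPC) = 1/(1 − 0.82) = 1/0.18 ≈ 5.556.
ΔG contributes k·ΔG = (+€519 million) / 0.18 ≈ +€2,883.3 million.
ΔT of +€325 million changes first-round spending by −c·ΔT = −€266.5 million, contributing k·(−c·ΔT) = (−€266.5 million) / 0.18 ≈ −€1,480.6 million.
Net ΔY = k(ΔG − c·ΔT) = (+€252.5 million) / 0.18 ≈ +€1,402.8 million.

+€1,402.8 million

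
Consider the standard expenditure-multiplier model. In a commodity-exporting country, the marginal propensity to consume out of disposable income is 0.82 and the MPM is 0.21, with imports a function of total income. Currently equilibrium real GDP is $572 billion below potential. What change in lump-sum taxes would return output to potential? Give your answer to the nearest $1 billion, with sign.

Spending multiplier = 1/(1 − c + m) = 1/(1 − 0.82 + 0.21) = 1/0.39 ≈ 2.564.
Tax multiplier = −c·k = −0.82/0.39 ≈ −2.103. Need ΔY = +$572 billion, so ΔT = ΔY/(−c·k) = −(+$572 billion) × 0.39 / 0.82 ≈ −$272 billion.
The government should cut lump-sum taxes by $272 billion.

−$272 billion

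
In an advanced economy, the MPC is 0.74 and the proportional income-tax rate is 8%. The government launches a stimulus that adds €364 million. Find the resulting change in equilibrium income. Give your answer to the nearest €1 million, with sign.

+€1,140 million

Expenditure multiplier = 1/(1 − c(1−t)) = 1/(1 − 0.74×0.92) = 1/0.3192 ≈ 3.133.
ΔY = k × ΔG = (+€364 million) / 0.3192 ≈ +€1,140 million.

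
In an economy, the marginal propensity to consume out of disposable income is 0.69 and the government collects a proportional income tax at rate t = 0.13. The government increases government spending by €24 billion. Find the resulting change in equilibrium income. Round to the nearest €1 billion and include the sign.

+€60 billion

Spending multiplier = 1/(1 − c(1−t)) = 1/(1 − 0.69×0.87) = 1/0.3997 ≈ 2.502.
ΔY = k × ΔG = (+€24 billion) / 0.3997 ≈ +€60 billion.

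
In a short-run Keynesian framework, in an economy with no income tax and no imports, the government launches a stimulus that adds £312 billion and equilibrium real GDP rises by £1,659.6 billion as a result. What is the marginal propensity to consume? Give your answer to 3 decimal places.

Implied spending multiplier k = ΔY/ΔG = 1,659.6/312 ≈ 5.3192.
Since k = 1/(1 − MPC), MPC = 1 − 1/k = 1 − ΔG/ΔY = 1 − 312/1,659.6 ≈ 0.812.

0.812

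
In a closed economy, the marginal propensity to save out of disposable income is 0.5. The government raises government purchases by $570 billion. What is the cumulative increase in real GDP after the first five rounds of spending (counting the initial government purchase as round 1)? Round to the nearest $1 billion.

MPC = 1 − MPS = 1 − 0.5 = 0.5.
Round 1 adds ΔG = $570 billion; each later round is MPC = 0.5 times the previous.
After 5 rounds: 570 + 285 + 142.5 + 71.25 + 35.625 = ΔG·(1 − c^5)/(1 − c) = 570 × (1 − 0.03125)/0.5 ≈ $1,104 billion.

$1,104 billion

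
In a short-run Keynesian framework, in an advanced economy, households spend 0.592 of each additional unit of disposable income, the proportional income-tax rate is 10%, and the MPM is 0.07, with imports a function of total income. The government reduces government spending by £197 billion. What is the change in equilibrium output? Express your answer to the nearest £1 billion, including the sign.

−£367 billion

Expenditure multiplier = 1/(1 − c(1−t) + m) = 1/(1 − 0.592×0.9 + 0.07) = 1/0.5372 ≈ 1.862.
ΔY = k × ΔG = (−£197 billion) / 0.5372 ≈ −£367 billion.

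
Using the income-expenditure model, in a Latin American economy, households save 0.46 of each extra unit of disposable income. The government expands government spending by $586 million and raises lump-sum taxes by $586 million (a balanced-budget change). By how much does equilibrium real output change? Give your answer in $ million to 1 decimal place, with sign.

+$586.0 million

MPC = 1 − MPS = 1 − 0.46 = 0.54.
Expenditure multiplier = 1/(1 − MPC) = 1/(1 − 0.54) = 1/0.46 ≈ 2.174.
ΔG contributes k·ΔG = (+$586 million) / 0.46 ≈ +$1,273.9 million.
ΔT of +$586 million changes first-round spending by −c·ΔT = −$316.44 million, contributing k·(−c·ΔT) = (−$316.44 million) / 0.46 ≈ −$687.9 million.
With ΔG = ΔT and no other leakages, the balanced-budget multiplier is 1, so ΔY = ΔG = +$586 million.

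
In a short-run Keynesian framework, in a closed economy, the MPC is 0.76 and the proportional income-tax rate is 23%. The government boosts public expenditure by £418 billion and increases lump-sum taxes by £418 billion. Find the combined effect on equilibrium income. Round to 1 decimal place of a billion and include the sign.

+£241.9 billion

Expenditure multiplier = 1/(1 − c(1−t)) = 1/(1 − 0.76×0.77) = 1/0.4148 ≈ 2.411.
ΔG contributes k·ΔG = (+£418 billion) / 0.4148 ≈ +£1,007.7 billion.
ΔT of +£418 billion changes first-round spending by −c·ΔT = −£317.68 billion, contributing k·(−c·ΔT) = (−£317.68 billion) / 0.4148 ≈ −£765.9 billion.
Net ΔY = k(ΔG − c·ΔT) = (+£100.32 billion) / 0.4148 ≈ +£241.9 billion.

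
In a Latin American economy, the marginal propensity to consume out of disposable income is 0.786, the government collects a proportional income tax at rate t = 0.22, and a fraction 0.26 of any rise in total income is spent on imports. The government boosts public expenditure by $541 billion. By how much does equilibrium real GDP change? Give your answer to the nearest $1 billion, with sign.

+$836 billion

Government-spending multiplier = 1/(1 − c(1−t) + m) = 1/(1 − 0.786×0.78 + 0.26) = 1/0.64692 ≈ 1.546.
ΔY = k × ΔG = (+$541 billion) / 0.64692 ≈ +$836 billion.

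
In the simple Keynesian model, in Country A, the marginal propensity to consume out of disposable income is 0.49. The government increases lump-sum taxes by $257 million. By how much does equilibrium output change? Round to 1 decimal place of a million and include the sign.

A lump-sum tax change of +$257 million shifts disposable income by −$257 million; first-round consumption changes by −c × ΔT = −0.49 × (+$257 million) = −$125.93 million.
Expenditure multiplier = 1/(1 − MPC) = 1/(1 − 0.49) = 1/0.51 ≈ 1.961.
The tax multiplier is −c × k ≈ −0.961, so ΔY = k × (−c·ΔT) = (−$125.93 million) / 0.51 ≈ −$246.9 million.

−$246.9 million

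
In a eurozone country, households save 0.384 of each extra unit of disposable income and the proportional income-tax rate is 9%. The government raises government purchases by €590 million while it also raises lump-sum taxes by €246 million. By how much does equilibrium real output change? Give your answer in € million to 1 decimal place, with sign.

+€997.8 million

MPC = 1 − MPS = 1 − 0.384 = 0.616.
Expenditure multiplier = 1/(1 − c(1−t)) = 1/(1 − 0.616×0.91) = 1/0.43944 ≈ 2.276.
ΔG contributes k·ΔG = (+€590 million) / 0.43944 ≈ +€1,342.6 million.
ΔT of +€246 million changes first-round spending by −c·ΔT = −€151.536 million, contributing k·(−c·ΔT) = (−€151.536 million) / 0.43944 ≈ −€344.8 million.
Net ΔY = k(ΔG − c·ΔT) = (+€438.464 million) / 0.43944 ≈ +€997.8 million.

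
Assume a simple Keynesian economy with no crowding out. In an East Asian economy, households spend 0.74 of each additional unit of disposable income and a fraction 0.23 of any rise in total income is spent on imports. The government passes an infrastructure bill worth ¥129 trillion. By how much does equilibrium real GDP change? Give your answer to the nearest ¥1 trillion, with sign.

+¥263 trillion

Expenditure multiplier = 1/(1 − c + m) = 1/(1 − 0.74 + 0.23) = 1/0.49 ≈ 2.041.
ΔY = k × ΔG = (+¥129 trillion) / 0.49 ≈ +¥263 trillion.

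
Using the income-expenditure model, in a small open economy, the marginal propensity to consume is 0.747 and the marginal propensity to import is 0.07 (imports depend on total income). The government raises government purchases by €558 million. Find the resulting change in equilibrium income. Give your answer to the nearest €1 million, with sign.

+€1,728 million

Expenditure multiplier = 1/(1 − c + m) = 1/(1 − 0.747 + 0.07) = 1/0.323 ≈ 3.096.
ΔY = k × ΔG = (+€558 million) / 0.323 ≈ +€1,728 million.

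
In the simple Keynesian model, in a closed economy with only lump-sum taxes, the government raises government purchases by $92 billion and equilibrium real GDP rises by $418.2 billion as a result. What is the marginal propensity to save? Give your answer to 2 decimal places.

Implied spending multiplier k = ΔY/ΔG = 418.2/92 ≈ 4.5457.
Since k = 1/(1 − MPC), MPC = 1 − 1/k = 1 − ΔG/ΔY = 1 − 92/418.2 ≈ 0.78.
MPS = 1 − MPC = 0.22.

0.22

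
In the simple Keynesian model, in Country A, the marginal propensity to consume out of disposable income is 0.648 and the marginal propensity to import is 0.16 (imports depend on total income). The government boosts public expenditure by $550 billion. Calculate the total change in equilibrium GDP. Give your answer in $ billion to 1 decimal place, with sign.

Spending multiplier = 1/(1 − c + m) = 1/(1 − 0.648 + 0.16) = 1/0.512 ≈ 1.953.
ΔY = k × ΔG = (+$550 billion) / 0.512 ≈ +$1,074.2 billion.

+$1,074.2 billion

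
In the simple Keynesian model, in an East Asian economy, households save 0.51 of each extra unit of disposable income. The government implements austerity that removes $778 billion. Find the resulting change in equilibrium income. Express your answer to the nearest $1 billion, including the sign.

MPC = 1 − MPS = 1 − 0.51 = 0.49.
Government-spending multiplier = 1/(1 − MPC) = 1/(1 − 0.49) = 1/0.51 ≈ 1.961.
ΔY = k × ΔG = (−$778 billion) / 0.51 ≈ −$1,525 billion.

−$1,525 billion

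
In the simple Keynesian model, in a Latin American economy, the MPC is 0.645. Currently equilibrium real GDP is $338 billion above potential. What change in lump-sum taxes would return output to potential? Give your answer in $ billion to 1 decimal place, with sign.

Spending multiplier = 1/(1 − MPC) = 1/(1 − 0.645) = 1/0.355 ≈ 2.817.
Tax multiplier = −c·k = −0.645/0.355 ≈ −1.817. Need ΔY = −$338 billion, so ΔT = ΔY/(−c·k) = −(−$338 billion) × 0.355 / 0.645 ≈ +$186 billion.
The government should raise lump-sum taxes by $186 billion.

+$186.0 billion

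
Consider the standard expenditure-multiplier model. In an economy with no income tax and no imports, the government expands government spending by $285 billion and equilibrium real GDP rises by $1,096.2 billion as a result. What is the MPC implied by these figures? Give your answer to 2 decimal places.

0.74

Implied spending multiplier k = ΔY/ΔG = 1,096.2/285 ≈ 3.8463.
Since k = 1/(1 − MPC), MPC = 1 − 1/k = 1 − ΔG/ΔY = 1 − 285/1,096.2 ≈ 0.74.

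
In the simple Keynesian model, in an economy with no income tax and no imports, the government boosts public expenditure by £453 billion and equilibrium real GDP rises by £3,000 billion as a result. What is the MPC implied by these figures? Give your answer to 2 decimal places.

0.85

Implied spending multiplier k = ΔY/ΔG = 3,000/453 ≈ 6.6225.
Since k = 1/(1 − MPC), MPC = 1 − 1/k = 1 − ΔG/ΔY = 1 − 453/3,000 ≈ 0.85.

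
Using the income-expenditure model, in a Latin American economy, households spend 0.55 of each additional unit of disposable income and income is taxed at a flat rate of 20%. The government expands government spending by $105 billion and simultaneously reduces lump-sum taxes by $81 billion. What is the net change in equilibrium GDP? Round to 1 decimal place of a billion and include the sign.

Expenditure multiplier = 1/(1 − c(1−t)) = 1/(1 − 0.55×0.8) = 1/0.56 ≈ 1.786.
ΔG contributes k·ΔG = (+$105 billion) / 0.56 = +$187.5 billion.
ΔT of −$81 billion changes first-round spending by −c·ΔT = +$44.55 billion, contributing k·(−c·ΔT) = (+$44.55 billion) / 0.56 ≈ +$79.6 billion.
Net ΔY = k(ΔG − c·ΔT) = (+$149.55 billion) / 0.56 ≈ +$267.1 billion.

+$267.1 billion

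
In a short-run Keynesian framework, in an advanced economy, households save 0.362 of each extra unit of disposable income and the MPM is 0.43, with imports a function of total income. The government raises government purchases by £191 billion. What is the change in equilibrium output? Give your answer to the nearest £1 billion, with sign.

MPC = 1 − MPS = 1 − 0.362 = 0.638.
Expenditure multiplier = 1/(1 − c + m) = 1/(1 − 0.638 + 0.43) = 1/0.792 ≈ 1.263.
ΔY = k × ΔG = (+£191 billion) / 0.792 ≈ +£241 billion.

+£241 billion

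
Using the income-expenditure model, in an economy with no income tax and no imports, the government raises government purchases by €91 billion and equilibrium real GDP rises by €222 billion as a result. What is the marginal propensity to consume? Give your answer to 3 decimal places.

Implied spending multiplier k = ΔY/ΔG = 222/91 ≈ 2.4396.
Since k = 1/(1 − MPC), MPC = 1 − 1/k = 1 − ΔG/ΔY = 1 − 91/222 ≈ 0.590.

0.590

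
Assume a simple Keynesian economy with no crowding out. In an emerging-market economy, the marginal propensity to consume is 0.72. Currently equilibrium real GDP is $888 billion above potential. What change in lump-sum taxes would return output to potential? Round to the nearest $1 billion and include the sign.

Spending multiplier = 1/(1 − MPC) = 1/(1 − 0.72) = 1/0.28 ≈ 3.571.
Tax multiplier = −c·k = −0.72/0.28 ≈ −2.571. Need ΔY = −$888 billion, so ΔT = ΔY/(−c·k) = −(−$888 billion) × 0.28 / 0.72 ≈ +$345 billion.
The government should raise lump-sum taxes by $345 billion.

+$345 billion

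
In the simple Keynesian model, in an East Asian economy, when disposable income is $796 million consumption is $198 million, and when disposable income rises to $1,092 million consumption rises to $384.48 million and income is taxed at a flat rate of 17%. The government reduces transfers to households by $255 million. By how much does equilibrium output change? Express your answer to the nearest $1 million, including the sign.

MPC = ΔC/ΔYd = (384.48 − 198)/(1,092 − 796) = 186.48/296 = 0.63.
The transfer change shifts disposable income by −$255 million, so first-round consumption changes by c·ΔTR = 0.63 × (−$255 million) = −$160.65 million.
Expenditure multiplier = 1/(1 − c(1−t)) = 1/(1 − 0.63×0.83) = 1/0.4771 ≈ 2.096.
The transfer multiplier is c × k ≈ 1.32, so ΔY = k × (c·ΔTR) = (−$160.65 million) / 0.4771 ≈ −$337 million.

−$337 million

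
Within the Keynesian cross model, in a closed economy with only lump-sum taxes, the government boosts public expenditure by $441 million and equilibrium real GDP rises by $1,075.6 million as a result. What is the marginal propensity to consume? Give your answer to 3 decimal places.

0.590

Implied spending multiplier k = ΔY/ΔG = 1,075.6/441 ≈ 2.439.
Since k = 1/(1 − MPC), MPC = 1 − 1/k = 1 − ΔG/ΔY = 1 − 441/1,075.6 ≈ 0.590.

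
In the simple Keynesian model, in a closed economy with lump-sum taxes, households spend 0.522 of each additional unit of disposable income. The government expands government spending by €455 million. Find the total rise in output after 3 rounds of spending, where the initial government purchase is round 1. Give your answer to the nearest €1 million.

Round 1 adds ΔG = €455 million; each later round is MPC = 0.522 times the previous.
After 3 rounds: 455 + 237.51 + 123.98022 = ΔG·(1 − c^3)/(1 − c) = 455 × (1 − 0.142236648)/0.478 ≈ €816 million.

€816 million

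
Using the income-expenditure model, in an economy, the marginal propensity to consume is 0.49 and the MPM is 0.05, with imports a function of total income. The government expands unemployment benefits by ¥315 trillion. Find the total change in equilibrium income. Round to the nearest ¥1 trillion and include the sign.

+¥276 trillion

The transfer change shifts disposable income by +¥315 trillion, so first-round consumption changes by c·ΔTR = 0.49 × (+¥315 trillion) = +¥154.35 trillion.
Expenditure multiplier = 1/(1 − c + m) = 1/(1 − 0.49 + 0.05) = 1/0.56 ≈ 1.786.
The transfer multiplier is c × k = 0.875, so ΔY = k × (c·ΔTR) = (+¥154.35 trillion) / 0.56 ≈ +¥276 trillion.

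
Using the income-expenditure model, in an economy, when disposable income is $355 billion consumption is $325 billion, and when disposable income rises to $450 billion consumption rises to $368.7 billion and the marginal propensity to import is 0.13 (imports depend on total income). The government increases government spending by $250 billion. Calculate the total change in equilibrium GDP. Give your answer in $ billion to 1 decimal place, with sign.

MPC = ΔC/ΔYd = (368.7 − 325)/(450 − 355) = 43.7/95 = 0.46.
Expenditure multiplier = 1/(1 − c + m) = 1/(1 − 0.46 + 0.13) = 1/0.67 ≈ 1.493.
ΔY = k × ΔG = (+$250 billion) / 0.67 ≈ +$373.1 billion.

+$373.1 billion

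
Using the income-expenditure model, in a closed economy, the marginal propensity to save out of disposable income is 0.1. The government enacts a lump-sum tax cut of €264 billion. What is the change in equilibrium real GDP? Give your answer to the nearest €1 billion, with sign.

+€2,376 billion

MPC = 1 − MPS = 1 − 0.1 = 0.9.
A lump-sum tax change of −€264 billion shifts disposable income by +€264 billion; first-round consumption changes by −c × ΔT = −0.9 × (−€264 billion) = +€237.6 billion.
Expenditure multiplier = 1/(1 − MPC) = 1/(1 − 0.9) = 1/0.1 = 10.
The tax multiplier is −c × k = −9, so ΔY = k × (−c·ΔT) = (+€237.6 billion) / 0.1 = +€2,376 billion.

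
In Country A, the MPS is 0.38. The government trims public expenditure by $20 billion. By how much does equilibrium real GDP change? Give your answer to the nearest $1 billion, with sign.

MPC = 1 − MPS = 1 − 0.38 = 0.62.
Government-spending multiplier = 1/(1 − MPC) = 1/(1 − 0.62) = 1/0.38 ≈ 2.632.
ΔY = k × ΔG = (−$20 billion) / 0.38 ≈ −$53 billion.

−$53 billion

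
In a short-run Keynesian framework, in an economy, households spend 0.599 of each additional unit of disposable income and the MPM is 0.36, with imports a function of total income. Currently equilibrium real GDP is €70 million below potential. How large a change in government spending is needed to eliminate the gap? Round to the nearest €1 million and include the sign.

+€53 million

Spending multiplier = 1/(1 − c + m) = 1/(1 − 0.599 + 0.36) = 1/0.761 ≈ 1.314.
Need ΔY = +€70 million, so ΔG = ΔY/k = (+€70 million) × 0.761 ≈ +€53 million.
The government should increase government spending by €53 million.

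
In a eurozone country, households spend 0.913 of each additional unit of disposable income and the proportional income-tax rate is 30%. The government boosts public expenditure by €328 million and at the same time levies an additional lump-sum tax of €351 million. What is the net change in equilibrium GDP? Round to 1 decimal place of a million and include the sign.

+€20.9 million

Expenditure multiplier = 1/(1 − c(1−t)) = 1/(1 − 0.913×0.7) = 1/0.3609 ≈ 2.771.
ΔG contributes k·ΔG = (+€328 million) / 0.3609 ≈ +€908.8 million.
ΔT of +€351 million changes first-round spending by −c·ΔT = −€320.463 million, contributing k·(−c·ΔT) = (−€320.463 million) / 0.3609 ≈ −€888 million.
Net ΔY = k(ΔG − c·ΔT) = (+€7.537 million) / 0.3609 ≈ +€20.9 million.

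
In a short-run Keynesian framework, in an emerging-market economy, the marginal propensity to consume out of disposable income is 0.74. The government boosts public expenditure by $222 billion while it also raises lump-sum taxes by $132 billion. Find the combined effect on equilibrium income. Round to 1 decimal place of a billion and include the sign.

Expenditure multiplier = 1/(1 − MPC) = 1/(1 − 0.74) = 1/0.26 ≈ 3.846.
ΔG contributes k·ΔG = (+$222 billion) / 0.26 ≈ +$853.8 billion.
ΔT of +$132 billion changes first-round spending by −c·ΔT = −$97.68 billion, contributing k·(−c·ΔT) = (−$97.68 billion) / 0.26 ≈ −$375.7 billion.
Net ΔY = k(ΔG − c·ΔT) = (+$124.32 billion) / 0.26 ≈ +$478.2 billion.

+$478.2 billion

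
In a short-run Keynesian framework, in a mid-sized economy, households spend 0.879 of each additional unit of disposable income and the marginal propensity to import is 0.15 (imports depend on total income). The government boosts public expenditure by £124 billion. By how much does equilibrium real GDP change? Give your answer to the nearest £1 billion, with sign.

Expenditure multiplier = 1/(1 − c + m) = 1/(1 − 0.879 + 0.15) = 1/0.271 ≈ 3.69.
ΔY = k × ΔG = (+£124 billion) / 0.271 ≈ +£458 billion.

+£458 billion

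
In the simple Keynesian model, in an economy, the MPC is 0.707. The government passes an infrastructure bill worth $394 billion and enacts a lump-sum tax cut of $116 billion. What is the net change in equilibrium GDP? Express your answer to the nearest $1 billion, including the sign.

Expenditure multiplier = 1/(1 − MPC) = 1/(1 − 0.707) = 1/0.293 ≈ 3.413.
ΔG contributes k·ΔG = (+$394 billion) / 0.293 ≈ +$1,344.7 billion.
ΔT of −$116 billion changes first-round spending by −c·ΔT = +$82.012 billion, contributing k·(−c·ΔT) = (+$82.012 billion) / 0.293 ≈ +$279.9 billion.
Net ΔY = k(ΔG − c·ΔT) = (+$476.012 billion) / 0.293 ≈ +$1,625 billion.

+$1,625 billion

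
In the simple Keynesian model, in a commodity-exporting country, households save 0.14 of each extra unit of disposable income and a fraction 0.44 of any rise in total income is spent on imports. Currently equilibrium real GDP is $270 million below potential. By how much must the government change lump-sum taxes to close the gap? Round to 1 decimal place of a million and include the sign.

MPC = 1 − MPS = 1 − 0.14 = 0.86.
Spending multiplier = 1/(1 − c + m) = 1/(1 − 0.86 + 0.44) = 1/0.58 ≈ 1.724.
Tax multiplier = −c·k = −0.86/0.58 ≈ −1.483. Need ΔY = +$270 million, so ΔT = ΔY/(−c·k) = −(+$270 million) × 0.58 / 0.86 ≈ −$182.1 million.
The government should cut lump-sum taxes by $182.1 million.

−$182.1 million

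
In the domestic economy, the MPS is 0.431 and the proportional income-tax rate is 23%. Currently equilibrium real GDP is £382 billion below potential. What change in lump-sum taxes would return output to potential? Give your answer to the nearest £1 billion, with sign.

MPC = 1 − MPS = 1 − 0.431 = 0.569.
Spending multiplier = 1/(1 − c(1−t)) = 1/(1 − 0.569×0.77) = 1/0.56187 ≈ 1.78.
Tax multiplier = −c·k = −0.569/0.56187 ≈ −1.013. Need ΔY = +£382 billion, so ΔT = ΔY/(−c·k) = −(+£382 billion) × 0.56187 / 0.569 ≈ −£377 billion.
The government should cut lump-sum taxes by £377 billion.

−£377 billion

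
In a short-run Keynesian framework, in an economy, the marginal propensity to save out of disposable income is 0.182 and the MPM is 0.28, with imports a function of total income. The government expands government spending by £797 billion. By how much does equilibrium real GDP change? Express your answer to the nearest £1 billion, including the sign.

MPC = 1 − MPS = 1 − 0.182 = 0.818.
Government-spending multiplier = 1/(1 − c + m) = 1/(1 − 0.818 + 0.28) = 1/0.462 ≈ 2.165.
ΔY = k × ΔG = (+£797 billion) / 0.462 ≈ +£1,725 billion.

+£1,725 billion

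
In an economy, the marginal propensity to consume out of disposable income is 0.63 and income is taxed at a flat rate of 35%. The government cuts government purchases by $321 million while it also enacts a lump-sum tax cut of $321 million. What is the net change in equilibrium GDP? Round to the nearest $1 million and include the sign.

−$201 million

Expenditure multiplier = 1/(1 − c(1−t)) = 1/(1 − 0.63×0.65) = 1/0.5905 ≈ 1.693.
ΔG contributes k·ΔG = (−$321 million) / 0.5905 ≈ −$543.6 million.
ΔT of −$321 million changes first-round spending by −c·ΔT = +$202.23 million, contributing k·(−c·ΔT) = (+$202.23 million) / 0.5905 ≈ +$342.5 million.
Net ΔY = k(ΔG − c·ΔT) = (−$118.77 million) / 0.5905 ≈ −$201 million.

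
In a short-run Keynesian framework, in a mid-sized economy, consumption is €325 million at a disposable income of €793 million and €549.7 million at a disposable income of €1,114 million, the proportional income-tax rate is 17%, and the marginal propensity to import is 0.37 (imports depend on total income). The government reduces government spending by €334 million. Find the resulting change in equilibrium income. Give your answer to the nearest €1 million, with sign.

−€423 million

MPC = ΔC/ΔYd = (549.7 − 325)/(1,114 − 793) = 224.7/321 = 0.7.
Government-spending multiplier = 1/(1 − c(1−t) + m) = 1/(1 − 0.7×0.83 + 0.37) = 1/0.789 ≈ 1.267.
ΔY = k × ΔG = (−€334 million) / 0.789 ≈ −€423 million.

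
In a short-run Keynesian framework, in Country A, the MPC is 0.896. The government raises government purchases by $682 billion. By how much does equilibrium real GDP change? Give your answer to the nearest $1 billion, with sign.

Spending multiplier = 1/(1 − MPC) = 1/(1 − 0.896) = 1/0.104 ≈ 9.615.
ΔY = k × ΔG = (+$682 billion) / 0.104 ≈ +$6,558 billion.

+$6,558 billion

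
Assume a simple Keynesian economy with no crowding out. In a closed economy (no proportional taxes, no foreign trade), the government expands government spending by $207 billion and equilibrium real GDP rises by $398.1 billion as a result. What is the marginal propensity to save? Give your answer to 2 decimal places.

Implied spending multiplier k = ΔY/ΔG = 398.1/207 ≈ 1.9232.
Since k = 1/(1 − MPC), MPC = 1 − 1/k = 1 − ΔG/ΔY = 1 − 207/398.1 ≈ 0.48.
MPS = 1 − MPC = 0.52.

0.52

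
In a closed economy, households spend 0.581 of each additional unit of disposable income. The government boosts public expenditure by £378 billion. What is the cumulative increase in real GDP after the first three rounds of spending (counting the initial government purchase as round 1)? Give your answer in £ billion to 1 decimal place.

Round 1 adds ΔG = £378 billion; each later round is MPC = 0.581 times the previous.
After 3 rounds: 378 + 219.618 + 127.598058 = ΔG·(1 − c^3)/(1 − c) = 378 × (1 − 0.196122941)/0.419 ≈ £725.2 billion.

£725.2 billion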